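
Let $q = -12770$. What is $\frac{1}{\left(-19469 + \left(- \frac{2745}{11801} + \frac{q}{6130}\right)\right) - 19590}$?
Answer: $- \frac{7234013}{282570066329} \approx -2.5601 \cdot 10^{-5}$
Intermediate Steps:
$\frac{1}{\left(-19469 + \left(- \frac{2745}{11801} + \frac{q}{6130}\right)\right) - 19590} = \frac{1}{\left(-19469 - \left(\frac{1277}{613} + \frac{2745}{11801}\right)\right) - 19590} = \frac{1}{\left(-19469 - \frac{16752562}{7234013}\right) - 19590} = \frac{1}{- \frac{140855751659}{7234013} - 19590} = \frac{1}{- \frac{282570066329}{7234013}} = - \frac{7234013}{282570066329}$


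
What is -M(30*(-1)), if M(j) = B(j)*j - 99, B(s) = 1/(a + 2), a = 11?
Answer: 1317/13 ≈ 101.31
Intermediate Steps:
B(s) = 1/13 (B(s) = 1/(11 + 2) = 1/13)
M(j) = -99 + j/13 (M(j) = j/13 - 99 = -99 + j/13)
-M(30*(-1)) = -(-99 + (30*(-1))/13) = -(-99 + (1/13)*(-30)) = -(-99 - 30/13) = -1*(-1317/13) = 1317/13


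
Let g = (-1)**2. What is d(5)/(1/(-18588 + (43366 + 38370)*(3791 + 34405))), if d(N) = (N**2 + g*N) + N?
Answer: 109268938380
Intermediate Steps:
g = 1
d(N) = N**2 + 2*N (d(N) = (N**2 + 1*N) + N = (N**2 + N) + N = (N + N**2) + N = N**2 + 2*N)
d(5)/(1/(-18588 + (43366 + 38370)*(3791 + 34405))) = (5*(2 + 5))/(1/(-18588 + (43366 + 38370)*(3791 + 34405))) = (5*7)/(1/(-18588 + 81736*38196)) = 35/(1/(-18588 + 3121988256)) = 35/(1/3121969668) = 35*3121969668 = 109268938380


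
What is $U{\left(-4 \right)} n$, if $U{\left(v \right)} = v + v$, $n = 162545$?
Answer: $-1300360$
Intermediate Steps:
$U{\left(v \right)} = 2 v$
$U{\left(-4 \right)} n = 2 \left(-4\right) 162545 = \left(-8\right) 162545 = -1300360$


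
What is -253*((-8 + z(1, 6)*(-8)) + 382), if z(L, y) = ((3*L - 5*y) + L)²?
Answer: 1273602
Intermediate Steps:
z(L, y) = (-5*y + 4*L)² (z(L, y) = ((-5*y + 3*L) + L)² = (-5*y + 4*L)²)
-253*((-8 + z(1, 6)*(-8)) + 382) = -253*((-8 + (-5*6 + 4*1)²*(-8)) + 382) = -253*((-8 + (-30 + 4)²*(-8)) + 382) = -253*((-8 + (-26)²*(-8)) + 382) = -253*((-8 + 676*(-8)) + 382) = -253*((-8 - 5408) + 382) = -253*(-5416 + 382) = -253*(-5034) = 1273602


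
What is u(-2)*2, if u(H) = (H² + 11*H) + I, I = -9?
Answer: -54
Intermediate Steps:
u(H) = -9 + H² + 11*H (u(H) = (H² + 11*H) - 9 = -9 + H² + 11*H)
u(-2)*2 = (-9 + (-2)² + 11*(-2))*2 = (-9 + 4 - 22)*2 = -27*2 = -54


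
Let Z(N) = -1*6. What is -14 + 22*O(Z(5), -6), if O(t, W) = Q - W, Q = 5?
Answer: 228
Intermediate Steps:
Z(N) = -6
O(t, W) = 5 - W
-14 + 22*O(Z(5), -6) = -14 + 22*(5 - 1*(-6)) = -14 + 22*(5 + 6) = -14 + 22*11 = -14 + 242 = 228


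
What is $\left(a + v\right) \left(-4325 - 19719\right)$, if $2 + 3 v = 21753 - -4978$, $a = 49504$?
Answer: $- \frac{4213494604}{3} \approx -1.4045 \cdot 10^{9}$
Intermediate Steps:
$v = \frac{26729}{3}$ ($v = - \frac{2}{3} + \frac{21753 - -4978}{3} = - \frac{2}{3} + \frac{21753 + 4978}{3} = - \frac{2}{3} + \frac{1}{3} \cdot 26731 = - \frac{2}{3} + \frac{26731}{3} = \frac{26729}{3} \approx 8909.7$)
$\left(a + v\right) \left(-4325 - 19719\right) = \left(49504 + \frac{26729}{3}\right) \left(-4325 - 19719\right) = \frac{175241}{3} \left(-24044\right) = - \frac{4213494604}{3}$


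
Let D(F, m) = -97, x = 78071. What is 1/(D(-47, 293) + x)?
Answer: 1/77974 ≈ 1.2825e-5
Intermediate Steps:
1/(D(-47, 293) + x) = 1/(-97 + 78071) = 1/77974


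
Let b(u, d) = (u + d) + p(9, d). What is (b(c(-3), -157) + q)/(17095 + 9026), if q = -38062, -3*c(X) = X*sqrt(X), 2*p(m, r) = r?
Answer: -76595/52242 + I*sqrt(3)/26121 ≈ -1.4662 + 6.6309e-5*I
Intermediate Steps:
p(m, r) = r/2
c(X) = -X**(3/2)/3 (c(X) = -X*sqrt(X)/3 = -X**(3/2)/3)
b(u, d) = u + 3*d/2 (b(u, d) = (u + d) + d/2 = (d + u) + d/2 = u + 3*d/2)
(b(c(-3), -157) + q)/(17095 + 9026) = ((-(-1)*I*sqrt(3) + (3/2)*(-157)) - 38062)/(17095 + 9026) = ((-(-1)*I*sqrt(3) - 471/2) - 38062)/26121 = ((I*sqrt(3) - 471/2) - 38062)*(1/26121) = ((-471/2 + I*sqrt(3)) - 38062)*(1/26121) = (-76595/2 + I*sqrt(3))*(1/26121) = -76595/52242 + I*sqrt(3)/26121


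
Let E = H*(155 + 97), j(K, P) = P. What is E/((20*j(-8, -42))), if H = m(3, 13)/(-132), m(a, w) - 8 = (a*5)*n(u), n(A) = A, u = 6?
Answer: 49/220 ≈ 0.22273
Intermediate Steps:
m(a, w) = 8 + 30*a (m(a, w) = 8 + (a*5)*6 = 8 + (5*a)*6 = 8 + 30*a)
H = -49/66 (H = (8 + 30*3)/(-132) = (8 + 90)*(-1/132) = 98*(-1/132) = -49/66 ≈ -0.74242)
E = -2058/11 (E = -49*(155 + 97)/66 = -49/66*252 = -2058/11 ≈ -187.09)
E/((20*j(-8, -42))) = -2058/(11*(20*(-42))) = -2058/11/(-840) = -2058/11*(-1/840) = 49/220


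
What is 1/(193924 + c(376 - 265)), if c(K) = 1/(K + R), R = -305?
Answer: 194/37621255 ≈ 5.1567e-6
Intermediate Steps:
c(K) = 1/(-305 + K) (c(K) = 1/(K - 305) = 1/(-305 + K))
1/(193924 + c(376 - 265)) = 1/(193924 + 1/(-305 + (376 - 265))) = 1/(193924 + 1/(-305 + 111)) = 1/(193924 + 1/(-194)) = 1/(193924 - 1/194) = 1/(37621255/194) = 194/37621255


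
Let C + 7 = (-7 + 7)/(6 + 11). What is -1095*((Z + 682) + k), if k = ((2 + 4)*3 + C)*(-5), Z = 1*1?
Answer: -687660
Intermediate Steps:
C = -7 (C = -7 + (-7 + 7)/(6 + 11) = -7 + 0/17 = -7 + 0*(1/17) = -7 + 0 = -7)
Z = 1
k = -55 (k = ((2 + 4)*3 - 7)*(-5) = (6*3 - 7)*(-5) = (18 - 7)*(-5) = 11*(-5) = -55)
-1095*((Z + 682) + k) = -1095*((1 + 682) - 55) = -1095*(683 - 55) = -1095*628 = -687660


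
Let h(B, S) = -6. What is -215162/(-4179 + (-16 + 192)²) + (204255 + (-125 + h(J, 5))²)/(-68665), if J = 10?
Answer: -20707383282/1840016005 ≈ -11.254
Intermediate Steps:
-215162/(-4179 + (-16 + 192)²) + (204255 + (-125 + h(J, 5))²)/(-68665) = -215162/(-4179 + (-16 + 192)²) + (204255 + (-125 - 6)²)/(-68665) = -215162/(-4179 + 176²) + (204255 + (-131)²)*(-1/68665) = -215162/(-4179 + 30976) + (204255 + 17161)*(-1/68665) = -215162/26797 + 221416*(-1/68665) = -215162*1/26797 - 221416/68665 = -215162/26797 - 221416/68665 = -20707383282/1840016005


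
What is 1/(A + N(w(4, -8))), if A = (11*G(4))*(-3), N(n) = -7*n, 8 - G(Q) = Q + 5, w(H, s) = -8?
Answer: 1/89 ≈ 0.011236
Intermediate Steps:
G(Q) = 3 - Q (G(Q) = 8 - (Q + 5) = 8 - (5 + Q) = 8 + (-5 - Q) = 3 - Q)
A = 33 (A = (11*(3 - 1*4))*(-3) = (11*(3 - 4))*(-3) = (11*(-1))*(-3) = -11*(-3) = 33)
1/(A + N(w(4, -8))) = 1/(33 - 7*(-8)) = 1/(33 + 56) = 1/89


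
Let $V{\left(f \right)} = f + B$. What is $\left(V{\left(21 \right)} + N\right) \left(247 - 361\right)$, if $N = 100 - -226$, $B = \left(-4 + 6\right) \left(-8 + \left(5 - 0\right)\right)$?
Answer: $-38874$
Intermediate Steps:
$B = -6$ ($B = 2 \left(-8 + \left(5 + 0\right)\right) = 2 \left(-8 + 5\right) = 2 \left(-3\right) = -6$)
$V{\left(f \right)} = -6 + f$ ($V{\left(f \right)} = f - 6 = -6 + f$)
$N = 326$ ($N = 100 + 226 = 326$)
$\left(V{\left(21 \right)} + N\right) \left(247 - 361\right) = \left(\left(-6 + 21\right) + 326\right) \left(247 - 361\right) = \left(15 + 326\right) \left(-114\right) = 341 \left(-114\right) = -38874$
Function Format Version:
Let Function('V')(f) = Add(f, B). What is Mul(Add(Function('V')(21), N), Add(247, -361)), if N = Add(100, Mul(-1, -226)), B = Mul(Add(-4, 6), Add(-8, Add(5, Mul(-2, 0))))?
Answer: -38874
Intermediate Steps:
B = -6 (B = Mul(2, Add(-8, Add(5, 0))) = Mul(2, Add(-8, 5)) = Mul(2, -3) = -6)
Function('V')(f) = Add(-6, f) (Function('V')(f) = Add(f, -6) = Add(-6, f))
N = 326 (N = Add(100, 226) = 326)
Mul(Add(Function('V')(21), N), Add(247, -361)) = Mul(Add(Add(-6, 21), 326), Add(247, -361)) = Mul(Add(15, 326), -114) = Mul(341, -114) = -38874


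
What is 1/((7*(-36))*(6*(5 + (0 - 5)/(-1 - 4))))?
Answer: -1/9072 ≈ -0.00011023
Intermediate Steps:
1/((7*(-36))*(6*(5 + (0 - 5)/(-1 - 4)))) = 1/(-1512*(5 - 5/(-5))) = 1/(-1512*(5 - 5*(-1/5))) = 1/(-1512*(5 + 1)) = 1/(-1512*6) = 1/(-252*36) = 1/(-9072) = -1/9072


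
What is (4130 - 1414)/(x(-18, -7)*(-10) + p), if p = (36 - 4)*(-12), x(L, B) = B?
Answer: -1358/157 ≈ -8.6497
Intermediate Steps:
p = -384 (p = 32*(-12) = -384)
(4130 - 1414)/(x(-18, -7)*(-10) + p) = (4130 - 1414)/(-7*(-10) - 384) = 2716/(70 - 384) = 2716/(-314) = 2716*(-1/314) = -1358/157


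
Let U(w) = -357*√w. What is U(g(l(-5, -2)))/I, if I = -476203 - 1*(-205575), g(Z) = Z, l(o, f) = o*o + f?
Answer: 357*√23/270628 ≈ 0.0063264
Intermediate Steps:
l(o, f) = f + o² (l(o, f) = o² + f = f + o²)
I = -270628 (I = -476203 + 205575 = -270628)
U(g(l(-5, -2)))/I = -357*√(-2 + (-5)²)/(-270628) = -357*√(-2 + 25)*(-1/270628) = -357*√23*(-1/270628) = 357*√23/270628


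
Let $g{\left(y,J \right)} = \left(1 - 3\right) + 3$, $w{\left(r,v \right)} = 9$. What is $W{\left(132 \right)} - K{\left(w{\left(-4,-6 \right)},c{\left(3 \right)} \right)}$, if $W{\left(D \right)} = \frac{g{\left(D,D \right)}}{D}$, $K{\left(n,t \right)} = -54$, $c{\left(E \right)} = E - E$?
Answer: $\frac{7129}{132} \approx 54.008$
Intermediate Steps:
$c{\left(E \right)} = 0$
$g{\left(y,J \right)} = 1$ ($g{\left(y,J \right)} = -2 + 3 = 1$)
$W{\left(D \right)} = \frac{1}{D}$ ($W{\left(D \right)} = 1 \frac{1}{D} = \frac{1}{D}$)
$W{\left(132 \right)} - K{\left(w{\left(-4,-6 \right)},c{\left(3 \right)} \right)} = \frac{1}{132} - -54 = \frac{1}{132} + 54 = \frac{7129}{132}$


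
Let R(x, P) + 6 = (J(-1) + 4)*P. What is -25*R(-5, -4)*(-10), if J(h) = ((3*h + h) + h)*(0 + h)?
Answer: -10500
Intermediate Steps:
J(h) = 5*h² (J(h) = (4*h + h)*h = (5*h)*h = 5*h²)
R(x, P) = -6 + 9*P (R(x, P) = -6 + (5*(-1)² + 4)*P = -6 + (5*1 + 4)*P = -6 + (5 + 4)*P = -6 + 9*P)
-25*R(-5, -4)*(-10) = -25*(-6 + 9*(-4))*(-10) = -25*(-6 - 36)*(-10) = -25*(-42)*(-10) = 1050*(-10) = -10500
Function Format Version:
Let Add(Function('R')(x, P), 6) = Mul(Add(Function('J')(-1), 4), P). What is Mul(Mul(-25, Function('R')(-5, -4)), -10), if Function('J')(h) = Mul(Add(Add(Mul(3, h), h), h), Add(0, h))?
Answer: -10500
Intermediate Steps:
Function('J')(h) = Mul(5, Pow(h, 2)) (Function('J')(h) = Mul(Add(Mul(4, h), h), h) = Mul(Mul(5, h), h) = Mul(5, Pow(h, 2)))
Function('R')(x, P) = Add(-6, Mul(9, P)) (Function('R')(x, P) = Add(-6, Mul(Add(Mul(5, Pow(-1, 2)), 4), P)) = Add(-6, Mul(Add(Mul(5, 1), 4), P)) = Add(-6, Mul(Add(5, 4), P)) = Add(-6, Mul(9, P)))
Mul(Mul(-25, Function('R')(-5, -4)), -10) = Mul(Mul(-25, Add(-6, Mul(9, -4))), -10) = Mul(Mul(-25, Add(-6, -36)), -10) = Mul(Mul(-25, -42), -10) = Mul(1050, -10) = -10500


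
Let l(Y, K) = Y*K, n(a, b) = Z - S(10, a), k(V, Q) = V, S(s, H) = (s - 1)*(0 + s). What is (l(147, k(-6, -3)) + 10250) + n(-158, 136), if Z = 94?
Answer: 9372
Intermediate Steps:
S(s, H) = s*(-1 + s) (S(s, H) = (-1 + s)*s = s*(-1 + s))
n(a, b) = 4 (n(a, b) = 94 - 10*(-1 + 10) = 94 - 10*9 = 94 - 1*90 = 94 - 90 = 4)
l(Y, K) = K*Y
(l(147, k(-6, -3)) + 10250) + n(-158, 136) = (-6*147 + 10250) + 4 = (-882 + 10250) + 4 = 9368 + 4 = 9372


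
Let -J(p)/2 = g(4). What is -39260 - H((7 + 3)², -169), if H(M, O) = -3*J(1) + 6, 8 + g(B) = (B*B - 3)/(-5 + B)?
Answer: -39140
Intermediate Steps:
g(B) = -8 + (-3 + B²)/(-5 + B) (g(B) = -8 + (B*B - 3)/(-5 + B) = -8 + (B² - 3)/(-5 + B) = -8 + (-3 + B²)/(-5 + B))
J(p) = 42 (J(p) = -2*(37 + 4² - 8*4)/(-5 + 4) = -2*(37 + 16 - 32)/(-1) = -(-2)*21 = -2*(-21) = 42)
H(M, O) = -120 (H(M, O) = -3*42 + 6 = -126 + 6 = -120)
-39260 - H((7 + 3)², -169) = -39260 - 1*(-120) = -39260 + 120 = -39140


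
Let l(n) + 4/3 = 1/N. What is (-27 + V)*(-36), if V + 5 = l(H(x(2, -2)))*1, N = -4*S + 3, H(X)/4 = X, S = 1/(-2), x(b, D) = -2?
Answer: 5964/5 ≈ 1192.8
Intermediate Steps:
S = -½ ≈ -0.50000
H(X) = 4*X
N = 5 (N = -4*(-½) + 3 = 2 + 3 = 5)
l(n) = -17/15 (l(n) = -4/3 + 1/5 = -4/3 + ⅕ = -17/15)
V = -92/15 (V = -5 - 17/15*1 = -5 - 17/15 = -92/15 ≈ -6.1333)
(-27 + V)*(-36) = (-27 - 92/15)*(-36) = -497/15*(-36) = 5964/5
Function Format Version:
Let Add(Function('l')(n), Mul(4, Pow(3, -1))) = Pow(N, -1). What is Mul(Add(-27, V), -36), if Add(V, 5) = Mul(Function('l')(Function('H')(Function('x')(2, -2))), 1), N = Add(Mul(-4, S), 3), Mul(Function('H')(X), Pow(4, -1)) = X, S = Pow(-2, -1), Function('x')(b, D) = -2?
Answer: Rational(5964, 5) ≈ 1192.8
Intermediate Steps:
S = Rational(-1, 2) ≈ -0.50000
Function('H')(X) = Mul(4, X)
N = 5 (N = Add(Mul(-4, Rational(-1, 2)), 3) = Add(2, 3) = 5)
Function('l')(n) = Rational(-17, 15) (Function('l')(n) = Add(Rational(-4, 3), Pow(5, -1)) = Add(Rational(-4, 3), Rational(1, 5)) = Rational(-17, 15))
V = Rational(-92, 15) (V = Add(-5, Mul(Rational(-17, 15), 1)) = Add(-5, Rational(-17, 15)) = Rational(-92, 15) ≈ -6.1333)
Mul(Add(-27, V), -36) = Mul(Add(-27, Rational(-92, 15)), -36) = Mul(Rational(-497, 15), -36) = Rational(5964, 5)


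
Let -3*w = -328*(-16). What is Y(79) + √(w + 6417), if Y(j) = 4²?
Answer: 16 + √42009/3 ≈ 84.320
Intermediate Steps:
Y(j) = 16
w = -5248/3 (w = -(-328)*(-16)/3 = -⅓*5248 = -5248/3 ≈ -1749.3)
Y(79) + √(w + 6417) = 16 + √(-5248/3 + 6417) = 16 + √(14003/3) = 16 + √42009/3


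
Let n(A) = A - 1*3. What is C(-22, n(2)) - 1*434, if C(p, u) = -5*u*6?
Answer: -404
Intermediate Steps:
n(A) = -3 + A (n(A) = A - 3 = -3 + A)
C(p, u) = -30*u
C(-22, n(2)) - 1*434 = -30*(-3 + 2) - 1*434 = -30*(-1) - 434 = 30 - 434 = -404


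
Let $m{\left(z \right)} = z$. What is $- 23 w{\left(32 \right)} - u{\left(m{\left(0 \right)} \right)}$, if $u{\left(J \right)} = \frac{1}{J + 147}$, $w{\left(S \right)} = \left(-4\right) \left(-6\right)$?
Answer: $- \frac{81145}{147} \approx -552.01$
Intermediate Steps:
$w{\left(S \right)} = 24$
$u{\left(J \right)} = \frac{1}{147 + J}$
$- 23 w{\left(32 \right)} - u{\left(m{\left(0 \right)} \right)} = \left(-23\right) 24 - \frac{1}{147 + 0} = -552 - \frac{1}{147} = - \frac{81145}{147}$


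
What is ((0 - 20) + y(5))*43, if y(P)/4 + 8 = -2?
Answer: -2580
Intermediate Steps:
y(P) = -40 (y(P) = -32 + 4*(-2) = -32 - 8 = -40)
((0 - 20) + y(5))*43 = ((0 - 20) - 40)*43 = (-20 - 40)*43 = -60*43 = -2580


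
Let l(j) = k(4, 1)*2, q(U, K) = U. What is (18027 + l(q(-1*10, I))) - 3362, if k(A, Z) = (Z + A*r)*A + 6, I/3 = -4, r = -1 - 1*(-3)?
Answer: 14749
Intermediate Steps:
r = 2 (r = -1 + 3 = 2)
I = -12 (I = 3*(-4) = -12)
k(A, Z) = 6 + A*(Z + 2*A) (k(A, Z) = (Z + A*2)*A + 6 = (Z + 2*A)*A + 6 = A*(Z + 2*A) + 6 = 6 + A*(Z + 2*A))
l(j) = 84 (l(j) = (6 + 2*4**2 + 4*1)*2 = (6 + 2*16 + 4)*2 = (6 + 32 + 4)*2 = 42*2 = 84)
(18027 + l(q(-1*10, I))) - 3362 = (18027 + 84) - 3362 = 18111 - 3362 = 14749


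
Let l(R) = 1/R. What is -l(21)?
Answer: -1/21 ≈ -0.047619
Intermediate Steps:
-l(21) = -1/21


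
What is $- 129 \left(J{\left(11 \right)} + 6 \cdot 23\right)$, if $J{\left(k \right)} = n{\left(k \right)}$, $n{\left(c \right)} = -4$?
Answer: $-17286$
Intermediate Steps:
$J{\left(k \right)} = -4$
$- 129 \left(J{\left(11 \right)} + 6 \cdot 23\right) = - 129 \left(-4 + 6 \cdot 23\right) = - 129 \left(-4 + 138\right) = \left(-129\right) 134 = -17286$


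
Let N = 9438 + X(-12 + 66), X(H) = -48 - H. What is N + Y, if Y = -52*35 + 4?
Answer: 7520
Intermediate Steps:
Y = -1816 (Y = -1820 + 4 = -1816)
N = 9336 (N = 9438 + (-48 - (-12 + 66)) = 9438 + (-48 - 1*54) = 9438 + (-48 - 54) = 9438 - 102 = 9336)
N + Y = 9336 - 1816 = 7520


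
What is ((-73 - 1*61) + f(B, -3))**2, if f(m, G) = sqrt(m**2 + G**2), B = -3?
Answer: 17974 - 804*sqrt(2) ≈ 16837.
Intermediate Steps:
f(m, G) = sqrt(G**2 + m**2)
((-73 - 1*61) + f(B, -3))**2 = ((-73 - 1*61) + sqrt((-3)**2 + (-3)**2))**2 = ((-73 - 61) + sqrt(9 + 9))**2 = (-134 + sqrt(18))**2 = (-134 + 3*sqrt(2))**2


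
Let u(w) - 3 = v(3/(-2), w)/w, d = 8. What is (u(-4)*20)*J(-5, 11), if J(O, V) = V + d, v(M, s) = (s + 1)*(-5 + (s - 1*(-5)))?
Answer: 0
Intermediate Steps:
v(M, s) = s*(1 + s) (v(M, s) = (1 + s)*(-5 + (s + 5)) = (1 + s)*(-5 + (5 + s)) = (1 + s)*s = s*(1 + s))
J(O, V) = 8 + V (J(O, V) = V + 8 = 8 + V)
u(w) = 4 + w (u(w) = 3 + (w*(1 + w))/w = 3 + (1 + w) = 4 + w)
(u(-4)*20)*J(-5, 11) = ((4 - 4)*20)*(8 + 11) = (0*20)*19 = 0*19 = 0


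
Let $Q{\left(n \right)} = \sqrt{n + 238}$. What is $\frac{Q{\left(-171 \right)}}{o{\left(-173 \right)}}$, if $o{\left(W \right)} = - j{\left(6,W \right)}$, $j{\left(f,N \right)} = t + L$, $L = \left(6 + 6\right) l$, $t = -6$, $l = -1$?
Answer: $\frac{\sqrt{67}}{18} \approx 0.45474$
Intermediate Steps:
$L = -12$ ($L = \left(6 + 6\right) \left(-1\right) = 12 \left(-1\right) = -12$)
$Q{\left(n \right)} = \sqrt{238 + n}$
$j{\left(f,N \right)} = -18$ ($j{\left(f,N \right)} = -6 - 12 = -18$)
$o{\left(W \right)} = 18$ ($o{\left(W \right)} = \left(-1\right) \left(-18\right) = 18$)
$\frac{Q{\left(-171 \right)}}{o{\left(-173 \right)}} = \frac{\sqrt{238 - 171}}{18} = \sqrt{67} \cdot \frac{1}{18} = \frac{\sqrt{67}}{18}$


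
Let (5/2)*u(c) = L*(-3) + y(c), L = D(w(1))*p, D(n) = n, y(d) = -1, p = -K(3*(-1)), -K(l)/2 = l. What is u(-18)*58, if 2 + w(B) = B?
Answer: -2204/5 ≈ -440.80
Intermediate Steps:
K(l) = -2*l
w(B) = -2 + B
p = -6 (p = -(-2)*3*(-1) = -(-2)*(-3) = -1*6 = -6)
L = 6 (L = (-2 + 1)*(-6) = -1*(-6) = 6)
u(c) = -38/5 (u(c) = 2*(6*(-3) - 1)/5 = 2*(-18 - 1)/5 = (⅖)*(-19) = -38/5)
u(-18)*58 = -38/5*58 = -2204/5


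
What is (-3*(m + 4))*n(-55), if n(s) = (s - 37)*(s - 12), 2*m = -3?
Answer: -46230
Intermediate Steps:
m = -3/2 (m = (½)*(-3) = -3/2 ≈ -1.5000)
n(s) = (-37 + s)*(-12 + s)
(-3*(m + 4))*n(-55) = (-3*(-3/2 + 4))*(444 + (-55)² - 49*(-55)) = (-3*5/2)*(444 + 3025 + 2695) = -15/2*6164 = -46230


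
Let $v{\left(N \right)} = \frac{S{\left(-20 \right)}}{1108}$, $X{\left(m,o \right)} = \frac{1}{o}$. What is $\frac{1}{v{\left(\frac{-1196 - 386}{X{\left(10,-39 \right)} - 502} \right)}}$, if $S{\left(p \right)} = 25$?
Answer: $\frac{1108}{25} \approx 44.32$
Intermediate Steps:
$v{\left(N \right)} = \frac{25}{1108}$
$\frac{1}{v{\left(\frac{-1196 - 386}{X{\left(10,-39 \right)} - 502} \right)}} = \frac{1}{\frac{25}{1108}} = \frac{1108}{25}$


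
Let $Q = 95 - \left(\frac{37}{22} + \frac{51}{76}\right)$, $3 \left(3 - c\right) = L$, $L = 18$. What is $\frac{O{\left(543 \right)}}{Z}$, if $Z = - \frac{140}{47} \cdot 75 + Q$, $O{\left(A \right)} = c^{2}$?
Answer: $- \frac{353628}{5137709} \approx -0.06883$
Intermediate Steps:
$c = -3$ ($c = 3 - 6 = -3$)
$Q = \frac{77453}{836}$ ($Q = 95 - \frac{1967}{836} = \frac{77453}{836} \approx 92.647$)
$O{\left(A \right)} = 9$ ($O{\left(A \right)} = \left(-3\right)^{2} = 9$)
$Z = - \frac{5137709}{39292}$ ($Z = - \frac{140}{47} \cdot 75 + \frac{77453}{836} = \left(-140\right) \frac{1}{47} \cdot 75 + \frac{77453}{836} = \left(- \frac{140}{47}\right) 75 + \frac{77453}{836} = - \frac{10500}{47} + \frac{77453}{836} = - \frac{5137709}{39292} \approx -130.76$)
$\frac{O{\left(543 \right)}}{Z} = \frac{9}{- \frac{5137709}{39292}} = 9 \left(- \frac{39292}{5137709}\right) = - \frac{353628}{5137709}$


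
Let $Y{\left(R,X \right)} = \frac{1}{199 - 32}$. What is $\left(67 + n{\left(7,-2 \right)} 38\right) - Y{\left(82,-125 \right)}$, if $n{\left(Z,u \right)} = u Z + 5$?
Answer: $- \frac{45926}{167} \approx -275.01$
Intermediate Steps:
$Y{\left(R,X \right)} = \frac{1}{167}$
$n{\left(Z,u \right)} = 5 + Z u$ ($n{\left(Z,u \right)} = Z u + 5 = 5 + Z u$)
$\left(67 + n{\left(7,-2 \right)} 38\right) - Y{\left(82,-125 \right)} = \left(67 + \left(5 + 7 \left(-2\right)\right) 38\right) - \frac{1}{167} = \left(67 + \left(5 - 14\right) 38\right) - \frac{1}{167} = \left(67 - 342\right) - \frac{1}{167} = -275 - \frac{1}{167} = - \frac{45926}{167}$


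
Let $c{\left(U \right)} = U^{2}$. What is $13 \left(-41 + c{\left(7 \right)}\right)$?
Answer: $104$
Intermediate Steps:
$13 \left(-41 + c{\left(7 \right)}\right) = 13 \left(-41 + 7^{2}\right) = 13 \left(-41 + 49\right) = 13 \cdot 8 = 104$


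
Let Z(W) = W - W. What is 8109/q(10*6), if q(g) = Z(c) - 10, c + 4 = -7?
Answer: -8109/10 ≈ -810.90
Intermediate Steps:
c = -11 (c = -4 - 7 = -11)
Z(W) = 0
q(g) = -10 (q(g) = 0 - 10 = -10)
8109/q(10*6) = 8109/(-10) = 8109*(-⅒) = -8109/10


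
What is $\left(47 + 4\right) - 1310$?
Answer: $-1259$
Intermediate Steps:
$\left(47 + 4\right) - 1310 = 51 - 1310 = -1259$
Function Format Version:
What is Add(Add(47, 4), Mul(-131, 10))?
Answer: -1259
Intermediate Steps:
Add(Add(47, 4), Mul(-131, 10)) = Add(51, -1310) = -1259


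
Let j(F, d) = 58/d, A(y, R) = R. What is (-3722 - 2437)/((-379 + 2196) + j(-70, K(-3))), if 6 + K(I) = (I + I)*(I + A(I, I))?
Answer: -92385/27284 ≈ -3.3861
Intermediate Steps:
K(I) = -6 + 4*I**2 (K(I) = -6 + (I + I)*(I + I) = -6 + (2*I)*(2*I) = -6 + 4*I**2)
(-3722 - 2437)/((-379 + 2196) + j(-70, K(-3))) = (-3722 - 2437)/((-379 + 2196) + 58/(-6 + 4*(-3)**2)) = -6159/(1817 + 58/(-6 + 4*9)) = -6159/(1817 + 58/(-6 + 36)) = -6159/(1817 + 58/30) = -6159/(1817 + 58*(1/30)) = -6159/(1817 + 29/15) = -6159/27284/15 = -6159*15/27284 = -92385/27284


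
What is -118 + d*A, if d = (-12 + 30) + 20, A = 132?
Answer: 4898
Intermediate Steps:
d = 38 (d = 18 + 20 = 38)
-118 + d*A = -118 + 38*132 = -118 + 5016 = 4898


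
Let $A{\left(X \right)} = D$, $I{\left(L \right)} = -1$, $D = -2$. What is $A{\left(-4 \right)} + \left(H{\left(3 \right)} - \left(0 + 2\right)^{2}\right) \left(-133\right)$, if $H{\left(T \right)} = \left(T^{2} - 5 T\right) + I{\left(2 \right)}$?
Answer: $1461$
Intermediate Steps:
$A{\left(X \right)} = -2$
$H{\left(T \right)} = -1 + T^{2} - 5 T$ ($H{\left(T \right)} = \left(T^{2} - 5 T\right) - 1 = -1 + T^{2} - 5 T$)
$A{\left(-4 \right)} + \left(H{\left(3 \right)} - \left(0 + 2\right)^{2}\right) \left(-133\right) = -2 + \left(\left(-1 + 3^{2} - 15\right) - \left(0 + 2\right)^{2}\right) \left(-133\right) = -2 + \left(\left(-1 + 9 - 15\right) - 2^{2}\right) \left(-133\right) = -2 + \left(-7 - 4\right) \left(-133\right) = -2 - -1463 = -2 + 1463 = 1461$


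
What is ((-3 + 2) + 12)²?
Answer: 121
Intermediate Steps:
((-3 + 2) + 12)² = (-1 + 12)² = 11² = 121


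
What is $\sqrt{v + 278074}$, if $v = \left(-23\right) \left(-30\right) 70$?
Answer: $\sqrt{326374} \approx 571.29$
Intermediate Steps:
$v = 48300$ ($v = 690 \cdot 70 = 48300$)
$\sqrt{v + 278074} = \sqrt{48300 + 278074} = \sqrt{326374}$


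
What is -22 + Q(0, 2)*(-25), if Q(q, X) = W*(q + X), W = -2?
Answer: 78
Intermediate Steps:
Q(q, X) = -2*X - 2*q (Q(q, X) = -2*(q + X) = -2*(X + q) = -2*X - 2*q)
-22 + Q(0, 2)*(-25) = -22 + (-2*2 - 2*0)*(-25) = -22 + (-4 + 0)*(-25) = -22 - 4*(-25) = -22 + 100 = 78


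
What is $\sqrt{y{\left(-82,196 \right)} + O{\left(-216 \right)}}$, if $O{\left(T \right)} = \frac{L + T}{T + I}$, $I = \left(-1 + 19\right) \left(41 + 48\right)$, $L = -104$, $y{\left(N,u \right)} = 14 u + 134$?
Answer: $\frac{\sqrt{153560638}}{231} \approx 53.645$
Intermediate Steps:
$y{\left(N,u \right)} = 134 + 14 u$
$I = 1602$ ($I = 18 \cdot 89 = 1602$)
$O{\left(T \right)} = \frac{-104 + T}{1602 + T}$ ($O{\left(T \right)} = \frac{-104 + T}{T + 1602} = \frac{-104 + T}{1602 + T}$)
$\sqrt{y{\left(-82,196 \right)} + O{\left(-216 \right)}} = \sqrt{\left(134 + 14 \cdot 196\right) + \frac{-104 - 216}{1602 - 216}} = \sqrt{\left(134 + 2744\right) + \frac{1}{1386} \left(-320\right)} = \sqrt{2878 + \frac{1}{1386} \left(-320\right)} = \sqrt{2878 - \frac{160}{693}} = \sqrt{\frac{1994294}{693}} = \frac{\sqrt{153560638}}{231}$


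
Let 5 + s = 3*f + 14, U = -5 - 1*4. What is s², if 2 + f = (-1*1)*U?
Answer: 900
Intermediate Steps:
U = -9 (U = -5 - 4 = -9)
f = 7 (f = -2 - 1*1*(-9) = -2 - 1*(-9) = -2 + 9 = 7)
s = 30 (s = -5 + (3*7 + 14) = -5 + (21 + 14) = -5 + 35 = 30)
s² = 30² = 900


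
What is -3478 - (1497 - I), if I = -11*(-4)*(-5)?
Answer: -5195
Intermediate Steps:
I = -220 (I = 44*(-5) = -220)
-3478 - (1497 - I) = -3478 - (1497 - 1*(-220)) = -3478 - (1497 + 220) = -3478 - 1*1717 = -3478 - 1717 = -5195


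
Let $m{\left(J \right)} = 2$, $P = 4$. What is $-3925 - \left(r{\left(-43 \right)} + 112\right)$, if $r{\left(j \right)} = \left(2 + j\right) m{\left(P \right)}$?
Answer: $-3955$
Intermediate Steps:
$r{\left(j \right)} = 4 + 2 j$ ($r{\left(j \right)} = \left(2 + j\right) 2 = 4 + 2 j$)
$-3925 - \left(r{\left(-43 \right)} + 112\right) = -3925 - \left(\left(4 + 2 \left(-43\right)\right) + 112\right) = -3925 - \left(\left(4 - 86\right) + 112\right) = -3925 - \left(-82 + 112\right) = -3925 - 30 = -3955$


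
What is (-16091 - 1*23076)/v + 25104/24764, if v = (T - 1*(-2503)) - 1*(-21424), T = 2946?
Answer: -73827949/166370743 ≈ -0.44376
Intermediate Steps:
v = 26873 (v = (2946 - 1*(-2503)) - 1*(-21424) = (2946 + 2503) + 21424 = 5449 + 21424 = 26873)
(-16091 - 1*23076)/v + 25104/24764 = (-16091 - 1*23076)/26873 + 25104/24764 = (-16091 - 23076)*(1/26873) + 25104*(1/24764) = -39167*1/26873 + 6276/6191 = -39167/26873 + 6276/6191 = -73827949/166370743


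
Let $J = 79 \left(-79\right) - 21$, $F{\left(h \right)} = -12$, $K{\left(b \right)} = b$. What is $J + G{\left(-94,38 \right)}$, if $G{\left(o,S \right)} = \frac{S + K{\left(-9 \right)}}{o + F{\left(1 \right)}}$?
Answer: $- \frac{663801}{106} \approx -6262.3$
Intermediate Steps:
$J = -6262$ ($J = -6241 - 21 = -6262$)
$G{\left(o,S \right)} = \frac{-9 + S}{-12 + o}$ ($G{\left(o,S \right)} = \frac{S - 9}{o - 12} = \frac{-9 + S}{-12 + o}$)
$J + G{\left(-94,38 \right)} = -6262 + \frac{-9 + 38}{-12 - 94} = -6262 + \frac{1}{-106} \cdot 29 = -6262 - \frac{29}{106} = - \frac{663801}{106}$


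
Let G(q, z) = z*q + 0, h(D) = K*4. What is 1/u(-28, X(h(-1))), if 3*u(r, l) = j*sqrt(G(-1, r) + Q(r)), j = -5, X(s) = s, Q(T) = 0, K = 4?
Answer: -3*sqrt(7)/70 ≈ -0.11339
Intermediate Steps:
h(D) = 16 (h(D) = 4*4 = 16)
G(q, z) = q*z (G(q, z) = q*z + 0 = q*z)
u(r, l) = -5*sqrt(-r)/3 (u(r, l) = (-5*sqrt(-r + 0))/3 = (-5*sqrt(-r))/3 = -5*sqrt(-r)/3)
1/u(-28, X(h(-1))) = 1/(-5*sqrt(28)/3) = 1/(-10*sqrt(7)/3) = -3*sqrt(7)/70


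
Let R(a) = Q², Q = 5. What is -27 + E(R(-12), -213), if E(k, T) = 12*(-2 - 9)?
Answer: -159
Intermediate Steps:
R(a) = 25 (R(a) = 5² = 25)
E(k, T) = -132 (E(k, T) = 12*(-11) = -132)
-27 + E(R(-12), -213) = -27 - 132 = -159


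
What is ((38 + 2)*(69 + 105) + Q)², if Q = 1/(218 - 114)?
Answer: 523945793281/10816 ≈ 4.8442e+7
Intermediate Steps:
Q = 1/104 ≈ 0.0096154
((38 + 2)*(69 + 105) + Q)² = ((38 + 2)*(69 + 105) + 1/104)² = (40*174 + 1/104)² = (6960 + 1/104)² = (723841/104)² = 523945793281/10816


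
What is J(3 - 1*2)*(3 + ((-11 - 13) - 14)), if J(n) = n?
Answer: -35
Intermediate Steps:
J(3 - 1*2)*(3 + ((-11 - 13) - 14)) = (3 - 1*2)*(3 + ((-11 - 13) - 14)) = (3 - 2)*(3 + (-24 - 14)) = 1*(3 - 38) = 1*(-35) = -35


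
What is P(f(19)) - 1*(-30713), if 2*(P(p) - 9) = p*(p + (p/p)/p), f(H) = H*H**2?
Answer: 23553663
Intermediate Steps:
f(H) = H**3
P(p) = 9 + p*(p + 1/p)/2 (P(p) = 9 + (p*(p + (p/p)/p))/2 = 9 + (p*(p + 1/p))/2 = 9 + p*(p + 1/p)/2)
P(f(19)) - 1*(-30713) = (19/2 + (19**3)**2/2) - 1*(-30713) = (19/2 + (1/2)*6859**2) + 30713 = (19/2 + (1/2)*47045881) + 30713 = (19/2 + 47045881/2) + 30713 = 23522950 + 30713 = 23553663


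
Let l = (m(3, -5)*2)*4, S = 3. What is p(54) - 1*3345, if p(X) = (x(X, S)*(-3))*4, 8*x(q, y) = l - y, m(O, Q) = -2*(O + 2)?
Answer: -6441/2 ≈ -3220.5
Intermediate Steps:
m(O, Q) = -4 - 2*O (m(O, Q) = -2*(2 + O) = -4 - 2*O)
l = -80 (l = ((-4 - 2*3)*2)*4 = ((-4 - 6)*2)*4 = -10*2*4 = -20*4 = -80)
x(q, y) = -10 - y/8 (x(q, y) = (-80 - y)/8 = -10 - y/8)
p(X) = 249/2 (p(X) = ((-10 - ⅛*3)*(-3))*4 = ((-10 - 3/8)*(-3))*4 = -83/8*(-3)*4 = (249/8)*4 = 249/2)
p(54) - 1*3345 = 249/2 - 1*3345 = 249/2 - 3345 = -6441/2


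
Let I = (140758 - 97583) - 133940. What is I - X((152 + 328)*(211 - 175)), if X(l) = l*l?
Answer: -298689165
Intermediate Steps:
I = -90765 (I = 43175 - 133940 = -90765)
X(l) = l²
I - X((152 + 328)*(211 - 175)) = -90765 - ((152 + 328)*(211 - 175))² = -90765 - (480*36)² = -90765 - 1*17280² = -90765 - 1*298598400 = -90765 - 298598400 = -298689165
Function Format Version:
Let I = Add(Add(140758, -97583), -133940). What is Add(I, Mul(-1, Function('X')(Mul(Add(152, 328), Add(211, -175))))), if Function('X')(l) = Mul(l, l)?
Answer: -298689165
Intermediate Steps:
I = -90765 (I = Add(43175, -133940) = -90765)
Function('X')(l) = Pow(l, 2)
Add(I, Mul(-1, Function('X')(Mul(Add(152, 328), Add(211, -175))))) = Add(-90765, Mul(-1, Pow(Mul(Add(152, 328), Add(211, -175)), 2))) = Add(-90765, Mul(-1, Pow(Mul(480, 36), 2))) = Add(-90765, Mul(-1, Pow(17280, 2))) = Add(-90765, Mul(-1, 298598400)) = Add(-90765, -298598400) = -298689165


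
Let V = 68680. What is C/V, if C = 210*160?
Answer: 840/1717 ≈ 0.48923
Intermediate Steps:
C = 33600
C/V = 33600/68680 = 33600*(1/68680) = 840/1717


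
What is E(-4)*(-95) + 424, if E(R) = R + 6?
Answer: 234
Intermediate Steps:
E(R) = 6 + R
E(-4)*(-95) + 424 = (6 - 4)*(-95) + 424 = 2*(-95) + 424 = -190 + 424 = 234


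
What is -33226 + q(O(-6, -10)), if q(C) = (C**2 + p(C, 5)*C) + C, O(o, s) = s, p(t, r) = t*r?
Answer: -32636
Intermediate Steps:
p(t, r) = r*t
q(C) = C + 6*C**2 (q(C) = (C**2 + (5*C)*C) + C = (C**2 + 5*C**2) + C = 6*C**2 + C = C + 6*C**2)
-33226 + q(O(-6, -10)) = -33226 - 10*(1 + 6*(-10)) = -33226 - 10*(1 - 60) = -33226 - 10*(-59) = -33226 + 590 = -32636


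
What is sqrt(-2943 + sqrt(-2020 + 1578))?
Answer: sqrt(-2943 + I*sqrt(442)) ≈ 0.1938 + 54.25*I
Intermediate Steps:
sqrt(-2943 + sqrt(-2020 + 1578)) = sqrt(-2943 + sqrt(-442)) = sqrt(-2943 + I*sqrt(442))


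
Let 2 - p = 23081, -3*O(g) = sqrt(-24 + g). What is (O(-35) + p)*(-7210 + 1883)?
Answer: 122941833 + 5327*I*sqrt(59)/3 ≈ 1.2294e+8 + 13639.0*I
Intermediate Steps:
O(g) = -sqrt(-24 + g)/3
p = -23079 (p = 2 - 1*23081 = 2 - 23081 = -23079)
(O(-35) + p)*(-7210 + 1883) = (-sqrt(-24 - 35)/3 - 23079)*(-7210 + 1883) = (-I*sqrt(59)/3 - 23079)*(-5327) = (-23079 - I*sqrt(59)/3)*(-5327) = 122941833 + 5327*I*sqrt(59)/3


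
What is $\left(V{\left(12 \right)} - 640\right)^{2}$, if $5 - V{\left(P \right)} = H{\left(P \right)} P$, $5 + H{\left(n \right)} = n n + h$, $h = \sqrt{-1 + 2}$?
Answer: $5359225$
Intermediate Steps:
$h = 1$ ($h = \sqrt{1} = 1$)
$H{\left(n \right)} = -4 + n^{2}$ ($H{\left(n \right)} = -5 + \left(n n + 1\right) = -5 + \left(n^{2} + 1\right) = -5 + \left(1 + n^{2}\right) = -4 + n^{2}$)
$V{\left(P \right)} = 5 - P \left(-4 + P^{2}\right)$ ($V{\left(P \right)} = 5 - \left(-4 + P^{2}\right) P = 5 - P \left(-4 + P^{2}\right)$)
$\left(V{\left(12 \right)} - 640\right)^{2} = \left(\left(5 - 12 \left(-4 + 12^{2}\right)\right) - 640\right)^{2} = \left(\left(5 - 12 \left(-4 + 144\right)\right) - 640\right)^{2} = \left(\left(5 - 12 \cdot 140\right) - 640\right)^{2} = \left(\left(5 - 1680\right) - 640\right)^{2} = \left(-1675 - 640\right)^{2} = \left(-2315\right)^{2} = 5359225$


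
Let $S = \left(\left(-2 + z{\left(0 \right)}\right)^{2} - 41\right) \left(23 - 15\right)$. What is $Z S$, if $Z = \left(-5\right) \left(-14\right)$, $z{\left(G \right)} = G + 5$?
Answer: $-17920$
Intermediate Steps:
$z{\left(G \right)} = 5 + G$
$S = -256$ ($S = \left(\left(-2 + \left(5 + 0\right)\right)^{2} - 41\right) \left(23 - 15\right) = \left(\left(-2 + 5\right)^{2} - 41\right) 8 = \left(3^{2} - 41\right) 8 = \left(9 - 41\right) 8 = \left(-32\right) 8 = -256$)
$Z = 70$
$Z S = 70 \left(-256\right) = -17920$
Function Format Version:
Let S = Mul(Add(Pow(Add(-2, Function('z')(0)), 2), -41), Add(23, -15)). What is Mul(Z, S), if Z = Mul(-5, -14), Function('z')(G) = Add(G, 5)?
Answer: -17920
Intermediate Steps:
Function('z')(G) = Add(5, G)
S = -256 (S = Mul(Add(Pow(Add(-2, Add(5, 0)), 2), -41), Add(23, -15)) = Mul(Add(Pow(Add(-2, 5), 2), -41), 8) = Mul(Add(Pow(3, 2), -41), 8) = Mul(Add(9, -41), 8) = Mul(-32, 8) = -256)
Z = 70
Mul(Z, S) = Mul(70, -256) = -17920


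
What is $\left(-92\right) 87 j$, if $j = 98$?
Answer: $-784392$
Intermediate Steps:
$\left(-92\right) 87 j = \left(-92\right) 87 \cdot 98 = \left(-8004\right) 98 = -784392$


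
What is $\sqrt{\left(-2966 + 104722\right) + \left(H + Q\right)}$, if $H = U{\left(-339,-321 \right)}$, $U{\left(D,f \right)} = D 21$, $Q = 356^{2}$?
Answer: $9 \sqrt{2733} \approx 470.5$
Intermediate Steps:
$Q = 126736$
$U{\left(D,f \right)} = 21 D$
$H = -7119$ ($H = 21 \left(-339\right) = -7119$)
$\sqrt{\left(-2966 + 104722\right) + \left(H + Q\right)} = \sqrt{\left(-2966 + 104722\right) + \left(-7119 + 126736\right)} = \sqrt{101756 + 119617} = \sqrt{221373} = 9 \sqrt{2733}$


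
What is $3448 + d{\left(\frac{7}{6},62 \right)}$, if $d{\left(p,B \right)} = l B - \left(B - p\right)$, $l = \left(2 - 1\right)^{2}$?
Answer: $\frac{20695}{6} \approx 3449.2$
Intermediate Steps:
$l = 1$ ($l = 1^{2} = 1$)
$d{\left(p,B \right)} = p$ ($d{\left(p,B \right)} = 1 B - \left(B - p\right) = B - \left(B - p\right) = p$)
$3448 + d{\left(\frac{7}{6},62 \right)} = 3448 + \frac{7}{6} = \frac{20695}{6}$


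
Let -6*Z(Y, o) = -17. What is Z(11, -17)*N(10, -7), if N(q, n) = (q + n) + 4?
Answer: 119/6 ≈ 19.833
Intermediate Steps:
N(q, n) = 4 + n + q (N(q, n) = (n + q) + 4 = 4 + n + q)
Z(Y, o) = 17/6 (Z(Y, o) = -⅙*(-17) = 17/6)
Z(11, -17)*N(10, -7) = 17*(4 - 7 + 10)/6 = (17/6)*7 = 119/6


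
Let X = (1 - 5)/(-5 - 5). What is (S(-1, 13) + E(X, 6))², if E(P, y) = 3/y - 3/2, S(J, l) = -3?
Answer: 16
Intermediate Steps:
X = ⅖ (X = -4/(-10) = -4*(-⅒) = ⅖ ≈ 0.40000)
E(P, y) = -3/2 + 3/y (E(P, y) = 3/y - 3*½ = 3/y - 3/2 = -3/2 + 3/y)
(S(-1, 13) + E(X, 6))² = (-3 + (-3/2 + 3/6))² = (-3 + (-3/2 + 3*(⅙)))² = (-3 + (-3/2 + ½))² = (-3 - 1)² = (-4)² = 16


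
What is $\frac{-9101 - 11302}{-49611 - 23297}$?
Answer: $\frac{20403}{72908} \approx 0.27985$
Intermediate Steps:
$\frac{-9101 - 11302}{-49611 - 23297} = - \frac{20403}{-72908} = \left(-20403\right) \left(- \frac{1}{72908}\right) = \frac{20403}{72908}$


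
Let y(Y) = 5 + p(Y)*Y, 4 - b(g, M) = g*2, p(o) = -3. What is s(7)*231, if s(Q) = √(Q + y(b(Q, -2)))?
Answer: 231*√42 ≈ 1497.1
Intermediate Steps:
b(g, M) = 4 - 2*g (b(g, M) = 4 - g*2 = 4 - 2*g)
y(Y) = 5 - 3*Y
s(Q) = √(-7 + 7*Q) (s(Q) = √(Q + (5 - 3*(4 - 2*Q))) = √(Q + (5 + (-12 + 6*Q))) = √(Q + (-7 + 6*Q)) = √(-7 + 7*Q))
s(7)*231 = √(-7 + 7*7)*231 = √(-7 + 49)*231 = √42*231 = 231*√42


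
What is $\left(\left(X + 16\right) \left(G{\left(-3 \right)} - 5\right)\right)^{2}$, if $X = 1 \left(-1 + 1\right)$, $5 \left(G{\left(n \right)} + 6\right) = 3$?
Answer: $\frac{692224}{25} \approx 27689.0$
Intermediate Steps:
$G{\left(n \right)} = - \frac{27}{5}$ ($G{\left(n \right)} = -6 + \frac{1}{5} \cdot 3 = -6 + \frac{3}{5} = - \frac{27}{5}$)
$X = 0$ ($X = 1 \cdot 0 = 0$)
$\left(\left(X + 16\right) \left(G{\left(-3 \right)} - 5\right)\right)^{2} = \left(\left(0 + 16\right) \left(- \frac{27}{5} - 5\right)\right)^{2} = \left(16 \left(- \frac{52}{5}\right)\right)^{2} = \left(- \frac{832}{5}\right)^{2} = \frac{692224}{25}$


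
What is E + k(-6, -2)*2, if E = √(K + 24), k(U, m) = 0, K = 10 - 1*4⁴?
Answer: I*√222 ≈ 14.9*I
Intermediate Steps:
K = -246 (K = 10 - 1*256 = 10 - 256 = -246)
E = I*√222 (E = √(-246 + 24) = √(-222) = I*√222 ≈ 14.9*I)
E + k(-6, -2)*2 = I*√222 + 0*2 = I*√222 + 0 = I*√222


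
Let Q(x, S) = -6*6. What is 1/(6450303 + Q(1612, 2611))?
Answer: 1/6450267 ≈ 1.5503e-7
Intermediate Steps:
Q(x, S) = -36
1/(6450303 + Q(1612, 2611)) = 1/(6450303 - 36) = 1/6450267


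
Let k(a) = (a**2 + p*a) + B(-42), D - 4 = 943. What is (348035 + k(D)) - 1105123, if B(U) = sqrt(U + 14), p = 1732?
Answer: 1779925 + 2*I*sqrt(7) ≈ 1.7799e+6 + 5.2915*I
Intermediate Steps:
D = 947 (D = 4 + 943 = 947)
B(U) = sqrt(14 + U)
k(a) = a**2 + 1732*a + 2*I*sqrt(7) (k(a) = (a**2 + 1732*a) + sqrt(14 - 42) = (a**2 + 1732*a) + sqrt(-28) = (a**2 + 1732*a) + 2*I*sqrt(7) = a**2 + 1732*a + 2*I*sqrt(7))
(348035 + k(D)) - 1105123 = (348035 + (947**2 + 1732*947 + 2*I*sqrt(7))) - 1105123 = (348035 + (896809 + 1640204 + 2*I*sqrt(7))) - 1105123 = (348035 + (2537013 + 2*I*sqrt(7))) - 1105123 = (2885048 + 2*I*sqrt(7)) - 1105123 = 1779925 + 2*I*sqrt(7)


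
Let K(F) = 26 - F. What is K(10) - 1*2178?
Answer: -2162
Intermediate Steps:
K(10) - 1*2178 = (26 - 1*10) - 1*2178 = (26 - 10) - 2178 = 16 - 2178 = -2162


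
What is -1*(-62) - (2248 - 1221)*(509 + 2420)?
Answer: -3008021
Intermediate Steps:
-1*(-62) - (2248 - 1221)*(509 + 2420) = 62 - 1027*2929 = 62 - 1*3008083 = 62 - 3008083 = -3008021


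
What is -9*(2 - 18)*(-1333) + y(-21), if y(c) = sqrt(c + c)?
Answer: -191952 + I*sqrt(42) ≈ -1.9195e+5 + 6.4807*I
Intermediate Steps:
y(c) = sqrt(2)*sqrt(c) (y(c) = sqrt(2*c) = sqrt(2)*sqrt(c))
-9*(2 - 18)*(-1333) + y(-21) = -9*(2 - 18)*(-1333) + sqrt(2)*sqrt(-21) = -9*(-16)*(-1333) + sqrt(2)*(I*sqrt(21)) = 144*(-1333) + I*sqrt(42) = -191952 + I*sqrt(42)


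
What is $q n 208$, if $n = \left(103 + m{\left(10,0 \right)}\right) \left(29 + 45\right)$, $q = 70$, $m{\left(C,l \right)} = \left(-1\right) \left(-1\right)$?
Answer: $112053760$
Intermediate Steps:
$m{\left(C,l \right)} = 1$
$n = 7696$ ($n = \left(103 + 1\right) \left(29 + 45\right) = 104 \cdot 74 = 7696$)
$q n 208 = 70 \cdot 7696 \cdot 208 = 538720 \cdot 208 = 112053760$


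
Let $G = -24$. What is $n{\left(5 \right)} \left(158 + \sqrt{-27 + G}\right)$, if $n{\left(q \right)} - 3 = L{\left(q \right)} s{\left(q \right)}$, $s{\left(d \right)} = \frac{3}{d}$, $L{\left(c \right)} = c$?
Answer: $948 + 6 i \sqrt{51} \approx 948.0 + 42.849 i$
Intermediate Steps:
$n{\left(q \right)} = 6$ ($n{\left(q \right)} = 3 + q \frac{3}{q} = 3 + 3 = 6$)
$n{\left(5 \right)} \left(158 + \sqrt{-27 + G}\right) = 6 \left(158 + \sqrt{-27 - 24}\right) = 6 \left(158 + \sqrt{-51}\right) = 6 \left(158 + i \sqrt{51}\right) = 948 + 6 i \sqrt{51}$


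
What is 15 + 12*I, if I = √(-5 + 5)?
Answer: 15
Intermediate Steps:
I = 0 (I = √0 = 0)
15 + 12*I = 15 + 12*0 = 15 + 0 = 15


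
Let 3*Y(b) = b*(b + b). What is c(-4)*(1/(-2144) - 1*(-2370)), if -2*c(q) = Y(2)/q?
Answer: 5081279/6432 ≈ 790.00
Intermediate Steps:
Y(b) = 2*b²/3 (Y(b) = (b*(b + b))/3 = (b*(2*b))/3 = (2*b²)/3 = 2*b²/3)
c(q) = -4/(3*q) (c(q) = -(⅔)*2²/(2*q) = -(⅔)*4/(2*q) = -4/(3*q))
c(-4)*(1/(-2144) - 1*(-2370)) = (-4/3/(-4))*(1/(-2144) - 1*(-2370)) = (-4/3*(-¼))*(-1/2144 + 2370) = (⅓)*(5081279/2144) = 5081279/6432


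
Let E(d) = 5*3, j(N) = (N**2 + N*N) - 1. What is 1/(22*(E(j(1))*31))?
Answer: 1/10230 ≈ 9.7752e-5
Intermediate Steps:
j(N) = -1 + 2*N**2 (j(N) = (N**2 + N**2) - 1 = 2*N**2 - 1 = -1 + 2*N**2)
E(d) = 15
1/(22*(E(j(1))*31)) = 1/(22*(15*31)) = 1/(22*465) = 1/10230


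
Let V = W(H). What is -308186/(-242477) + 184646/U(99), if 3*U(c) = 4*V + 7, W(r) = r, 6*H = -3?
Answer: 134318765356/1212385 ≈ 1.1079e+5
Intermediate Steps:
H = -½ (H = (⅙)*(-3) = -½ ≈ -0.50000)
V = -½ ≈ -0.50000
U(c) = 5/3 (U(c) = (4*(-½) + 7)/3 = (-2 + 7)/3 = (⅓)*5 = 5/3)
-308186/(-242477) + 184646/U(99) = -308186/(-242477) + 184646/(5/3) = -308186*(-1/242477) + 184646*(⅗) = 308186/242477 + 553938/5 = 134318765356/1212385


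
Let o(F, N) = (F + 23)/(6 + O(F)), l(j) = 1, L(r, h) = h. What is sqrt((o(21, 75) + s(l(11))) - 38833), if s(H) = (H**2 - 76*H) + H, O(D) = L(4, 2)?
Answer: 11*I*sqrt(1286)/2 ≈ 197.23*I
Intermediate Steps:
O(D) = 2
o(F, N) = 23/8 + F/8 (o(F, N) = (F + 23)/(6 + 2) = (23 + F)/8 = (23 + F)*(1/8) = 23/8 + F/8)
s(H) = H**2 - 75*H
sqrt((o(21, 75) + s(l(11))) - 38833) = sqrt(((23/8 + (1/8)*21) + 1*(-75 + 1)) - 38833) = sqrt(((23/8 + 21/8) + 1*(-74)) - 38833) = sqrt((11/2 - 74) - 38833) = sqrt(-137/2 - 38833) = sqrt(-77803/2) = 11*I*sqrt(1286)/2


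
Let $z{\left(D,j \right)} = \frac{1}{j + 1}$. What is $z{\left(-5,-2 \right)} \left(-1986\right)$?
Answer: $1986$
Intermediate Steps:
$z{\left(D,j \right)} = \frac{1}{1 + j}$
$z{\left(-5,-2 \right)} \left(-1986\right) = \frac{1}{1 - 2} \left(-1986\right) = \frac{1}{-1} \left(-1986\right) = \left(-1\right) \left(-1986\right) = 1986$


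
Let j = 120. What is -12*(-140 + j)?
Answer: 240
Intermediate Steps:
-12*(-140 + j) = -12*(-140 + 120) = -12*(-20) = 240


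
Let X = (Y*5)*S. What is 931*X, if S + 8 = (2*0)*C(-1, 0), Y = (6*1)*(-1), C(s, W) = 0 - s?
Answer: 223440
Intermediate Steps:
C(s, W) = -s
Y = -6 (Y = 6*(-1) = -6)
S = -8 (S = -8 + (2*0)*(-1*(-1)) = -8 + 0*1 = -8 + 0 = -8)
X = 240 (X = -6*5*(-8) = -30*(-8) = 240)
931*X = 931*240 = 223440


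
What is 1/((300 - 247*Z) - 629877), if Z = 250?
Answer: -1/691327 ≈ -1.4465e-6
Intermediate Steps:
1/((300 - 247*Z) - 629877) = 1/((300 - 247*250) - 629877) = 1/((300 - 61750) - 629877) = 1/(-61450 - 629877) = 1/(-691327) = -1/691327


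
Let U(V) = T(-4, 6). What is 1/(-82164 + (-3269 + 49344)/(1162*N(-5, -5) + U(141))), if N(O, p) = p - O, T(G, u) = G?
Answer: -4/374731 ≈ -1.0674e-5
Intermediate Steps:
U(V) = -4
1/(-82164 + (-3269 + 49344)/(1162*N(-5, -5) + U(141))) = 1/(-82164 + (-3269 + 49344)/(1162*(-5 - 1*(-5)) - 4)) = 1/(-82164 + 46075/(1162*(-5 + 5) - 4)) = 1/(-82164 + 46075/(1162*0 - 4)) = 1/(-82164 + 46075/(0 - 4)) = 1/(-82164 + 46075/(-4)) = 1/(-82164 + 46075*(-¼)) = 1/(-82164 - 46075/4) = 1/(-374731/4) = -4/374731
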